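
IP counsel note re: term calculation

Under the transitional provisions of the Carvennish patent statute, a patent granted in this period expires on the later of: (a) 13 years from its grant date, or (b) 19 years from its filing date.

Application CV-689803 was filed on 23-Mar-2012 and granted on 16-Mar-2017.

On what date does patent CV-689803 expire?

(a) grant + 13 years → 16 March 2030.
(b) filing + 19 years → 23 March 2031.
Later of the two: 23 March 2031.

March 23, 2031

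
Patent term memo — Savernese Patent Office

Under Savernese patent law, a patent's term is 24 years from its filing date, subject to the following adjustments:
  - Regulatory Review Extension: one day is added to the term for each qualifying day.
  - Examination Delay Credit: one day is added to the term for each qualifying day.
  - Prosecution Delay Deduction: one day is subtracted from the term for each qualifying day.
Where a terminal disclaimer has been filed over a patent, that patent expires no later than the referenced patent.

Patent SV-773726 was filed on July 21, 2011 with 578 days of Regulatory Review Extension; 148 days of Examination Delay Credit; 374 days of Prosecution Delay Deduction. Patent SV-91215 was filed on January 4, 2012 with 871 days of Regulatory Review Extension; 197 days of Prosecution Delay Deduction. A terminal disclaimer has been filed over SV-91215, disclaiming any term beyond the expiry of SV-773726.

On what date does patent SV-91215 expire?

Natural term of SV-91215:
  Base: filing + 24 years → 4 January 2036.
  Regulatory Review Extension: +871 days → 24 May 2038.
  Prosecution Delay Deduction: −197 days → 8 November 2037.
Expiry of referenced patent SV-773726:
  Base: filing + 24 years → 21 July 2035.
  Regulatory Review Extension: +578 days → 18 February 2037.
  Examination Delay Credit: +148 days → 16 July 2037.
  Prosecution Delay Deduction: −374 days → 7 July 2036.
Terminal disclaimer: SV-91215 expires on the earlier of 8 November 2037 and 7 July 2036.

2036-07-07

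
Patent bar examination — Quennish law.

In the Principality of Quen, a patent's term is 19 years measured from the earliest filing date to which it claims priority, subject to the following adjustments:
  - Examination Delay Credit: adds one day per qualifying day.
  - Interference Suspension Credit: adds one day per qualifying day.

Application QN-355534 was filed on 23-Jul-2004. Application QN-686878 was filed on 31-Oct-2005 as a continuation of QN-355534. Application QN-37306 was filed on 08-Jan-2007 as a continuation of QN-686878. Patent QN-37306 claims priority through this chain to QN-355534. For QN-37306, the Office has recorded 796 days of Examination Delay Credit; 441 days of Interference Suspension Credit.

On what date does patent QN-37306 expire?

Earliest priority filing: 23 July 2004.
Base term: 23 July 2004 + 19 years → 23 July 2023.
Examination Delay Credit: +796 days → 26 September 2025.
Interference Suspension Credit: +441 days → 11 December 2026.

December 11, 2026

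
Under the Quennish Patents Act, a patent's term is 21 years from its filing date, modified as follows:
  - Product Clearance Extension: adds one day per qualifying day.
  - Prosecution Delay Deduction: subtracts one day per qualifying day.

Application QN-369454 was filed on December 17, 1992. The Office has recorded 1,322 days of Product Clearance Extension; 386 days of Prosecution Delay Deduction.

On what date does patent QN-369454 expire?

Base term: filing date + 21 years → 17 December 2013.
Product Clearance Extension: +1322 days → 31 July 2017.
Prosecution Delay Deduction: −386 days → 10 July 2016.

2016-07-10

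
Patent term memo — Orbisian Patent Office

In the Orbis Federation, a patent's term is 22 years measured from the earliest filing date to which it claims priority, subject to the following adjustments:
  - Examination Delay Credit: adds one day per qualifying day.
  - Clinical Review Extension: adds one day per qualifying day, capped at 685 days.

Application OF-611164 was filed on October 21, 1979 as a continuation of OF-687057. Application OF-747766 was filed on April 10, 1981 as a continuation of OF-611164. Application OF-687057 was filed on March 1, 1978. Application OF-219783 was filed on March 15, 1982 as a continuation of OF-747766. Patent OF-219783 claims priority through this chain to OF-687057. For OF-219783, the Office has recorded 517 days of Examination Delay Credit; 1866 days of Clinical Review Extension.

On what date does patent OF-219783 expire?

2003-06-16

Earliest priority filing: 1 March 1978.
Base term: 1 March 1978 + 22 years → 1 March 2000.
Examination Delay Credit: +517 days → 31 July 2001.
Clinical Review Extension: 1866 days claimed exceeds the 685-day cap, so +685 days → 16 June 2003.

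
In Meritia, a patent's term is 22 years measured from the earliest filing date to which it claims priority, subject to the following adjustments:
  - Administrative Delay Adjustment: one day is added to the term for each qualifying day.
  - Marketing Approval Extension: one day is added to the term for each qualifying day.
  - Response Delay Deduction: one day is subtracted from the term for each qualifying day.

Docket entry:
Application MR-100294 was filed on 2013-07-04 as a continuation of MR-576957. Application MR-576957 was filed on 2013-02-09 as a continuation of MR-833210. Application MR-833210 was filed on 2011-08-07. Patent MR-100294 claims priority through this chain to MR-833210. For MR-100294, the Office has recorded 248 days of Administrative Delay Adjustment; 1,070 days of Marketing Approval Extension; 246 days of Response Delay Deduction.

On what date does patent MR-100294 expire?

Earliest priority filing: 7 August 2011.
Base term: 7 August 2011 + 22 years → 7 August 2033.
Administrative Delay Adjustment: +248 days → 12 April 2034.
Marketing Approval Extension: +1070 days → 17 March 2037.
Response Delay Deduction: −246 days → 14 July 2036.

July 14, 2036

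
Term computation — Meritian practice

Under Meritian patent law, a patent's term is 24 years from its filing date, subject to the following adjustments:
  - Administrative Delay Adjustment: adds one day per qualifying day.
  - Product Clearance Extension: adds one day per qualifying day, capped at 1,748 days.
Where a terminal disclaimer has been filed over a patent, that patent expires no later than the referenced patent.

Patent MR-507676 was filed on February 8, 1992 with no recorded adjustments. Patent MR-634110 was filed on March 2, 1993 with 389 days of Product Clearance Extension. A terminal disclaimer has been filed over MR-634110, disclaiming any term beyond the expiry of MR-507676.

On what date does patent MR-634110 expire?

February 8, 2016

Natural term of MR-634110:
  Base: filing + 24 years → 2 March 2017.
  Product Clearance Extension: 389 days (within the 1748-day cap) → +389 days → 26 March 2018.
Expiry of referenced patent MR-507676:
  Base: filing + 24 years → 8 February 2016.
Terminal disclaimer: MR-634110 expires on the earlier of 26 March 2018 and 8 February 2016.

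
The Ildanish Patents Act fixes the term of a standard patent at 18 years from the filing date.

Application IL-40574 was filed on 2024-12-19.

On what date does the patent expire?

Filing date + 18 years → 19 December 2042.

December 19, 2042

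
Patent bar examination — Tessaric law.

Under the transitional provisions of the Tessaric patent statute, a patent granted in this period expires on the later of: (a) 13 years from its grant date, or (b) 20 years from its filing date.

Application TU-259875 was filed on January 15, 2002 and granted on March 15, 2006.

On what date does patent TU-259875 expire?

January 15, 2022

(a) grant + 13 years → 15 March 2019.
(b) filing + 20 years → 15 January 2022.
Later of the two: 15 January 2022.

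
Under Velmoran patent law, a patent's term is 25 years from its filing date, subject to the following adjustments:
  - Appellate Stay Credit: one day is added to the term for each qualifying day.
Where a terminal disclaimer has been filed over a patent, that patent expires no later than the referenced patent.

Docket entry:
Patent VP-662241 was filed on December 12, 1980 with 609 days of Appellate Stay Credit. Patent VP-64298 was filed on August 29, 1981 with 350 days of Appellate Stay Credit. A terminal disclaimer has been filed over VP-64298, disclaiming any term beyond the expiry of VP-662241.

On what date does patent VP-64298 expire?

August 13, 2007

Natural term of VP-64298:
  Base: filing + 25 years → 29 August 2006.
  Appellate Stay Credit: +350 days → 14 August 2007.
Expiry of referenced patent VP-662241:
  Base: filing + 25 years → 12 December 2005.
  Appellate Stay Credit: +609 days → 13 August 2007.
Terminal disclaimer: VP-64298 expires on the earlier of 14 August 2007 and 13 August 2007.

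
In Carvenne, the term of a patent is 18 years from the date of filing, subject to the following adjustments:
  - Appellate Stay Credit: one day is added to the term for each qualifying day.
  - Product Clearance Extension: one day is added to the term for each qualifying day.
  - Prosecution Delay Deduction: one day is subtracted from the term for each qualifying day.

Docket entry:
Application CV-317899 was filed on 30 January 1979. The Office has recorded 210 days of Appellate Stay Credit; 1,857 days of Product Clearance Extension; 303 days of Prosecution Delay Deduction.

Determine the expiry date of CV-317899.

Base term: filing date + 18 years → 30 January 1997.
Appellate Stay Credit: +210 days → 28 August 1997.
Product Clearance Extension: +1857 days → 28 September 2002.
Prosecution Delay Deduction: −303 days → 29 November 2001.

2001-11-29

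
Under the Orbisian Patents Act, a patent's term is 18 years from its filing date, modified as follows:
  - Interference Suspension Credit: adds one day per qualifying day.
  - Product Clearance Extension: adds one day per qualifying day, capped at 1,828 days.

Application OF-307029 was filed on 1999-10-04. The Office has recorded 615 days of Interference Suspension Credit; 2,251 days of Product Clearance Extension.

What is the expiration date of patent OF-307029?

Base term: filing date + 18 years → 4 October 2017.
Interference Suspension Credit: +615 days → 11 June 2019.
Product Clearance Extension: 2251 days claimed exceeds the 1828-day cap, so +1828 days → 12 June 2024.

June 12, 2024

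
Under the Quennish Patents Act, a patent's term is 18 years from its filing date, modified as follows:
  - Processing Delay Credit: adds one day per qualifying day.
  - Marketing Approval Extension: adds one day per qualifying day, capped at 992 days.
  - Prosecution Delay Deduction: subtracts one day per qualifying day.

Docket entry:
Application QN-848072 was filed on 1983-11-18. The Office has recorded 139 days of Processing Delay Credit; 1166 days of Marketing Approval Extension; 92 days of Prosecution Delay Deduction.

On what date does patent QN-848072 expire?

Base term: filing date + 18 years → 18 November 2001.
Processing Delay Credit: +139 days → 6 April 2002.
Marketing Approval Extension: 1166 days claimed exceeds the 992-day cap, so +992 days → 23 December 2004.
Prosecution Delay Deduction: −92 days → 22 September 2004.

2004-09-22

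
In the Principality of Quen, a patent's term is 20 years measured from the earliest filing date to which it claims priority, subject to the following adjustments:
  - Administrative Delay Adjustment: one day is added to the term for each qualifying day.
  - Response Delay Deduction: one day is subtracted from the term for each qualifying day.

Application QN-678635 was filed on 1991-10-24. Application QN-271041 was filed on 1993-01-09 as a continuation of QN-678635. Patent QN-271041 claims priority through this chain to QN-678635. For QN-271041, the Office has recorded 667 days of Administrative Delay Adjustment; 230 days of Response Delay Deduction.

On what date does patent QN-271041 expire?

2013-01-03

Earliest priority filing: 24 October 1991.
Base term: 24 October 1991 + 20 years → 24 October 2011.
Administrative Delay Adjustment: +667 days → 21 August 2013.
Response Delay Deduction: −230 days → 3 January 2013.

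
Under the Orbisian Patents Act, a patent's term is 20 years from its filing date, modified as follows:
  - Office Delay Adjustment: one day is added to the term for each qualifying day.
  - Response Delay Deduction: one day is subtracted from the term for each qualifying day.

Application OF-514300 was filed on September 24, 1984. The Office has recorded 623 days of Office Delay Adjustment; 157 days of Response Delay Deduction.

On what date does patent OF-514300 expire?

Base term: filing date + 20 years → 24 September 2004.
Office Delay Adjustment: +623 days → 9 June 2006.
Response Delay Deduction: −157 days → 3 January 2006.

January 3, 2006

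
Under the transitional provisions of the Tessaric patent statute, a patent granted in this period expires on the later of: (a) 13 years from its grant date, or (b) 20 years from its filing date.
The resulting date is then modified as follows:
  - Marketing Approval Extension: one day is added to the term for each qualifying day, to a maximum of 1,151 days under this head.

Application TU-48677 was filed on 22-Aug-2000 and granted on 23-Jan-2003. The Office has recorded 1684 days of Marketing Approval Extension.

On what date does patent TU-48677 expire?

(a) grant + 13 years → 23 January 2016.
(b) filing + 20 years → 22 August 2020.
Later of the two: 22 August 2020.
Marketing Approval Extension: 1684 days claimed exceeds the 1151-day cap, so +1151 days → 17 October 2023.

2023-10-17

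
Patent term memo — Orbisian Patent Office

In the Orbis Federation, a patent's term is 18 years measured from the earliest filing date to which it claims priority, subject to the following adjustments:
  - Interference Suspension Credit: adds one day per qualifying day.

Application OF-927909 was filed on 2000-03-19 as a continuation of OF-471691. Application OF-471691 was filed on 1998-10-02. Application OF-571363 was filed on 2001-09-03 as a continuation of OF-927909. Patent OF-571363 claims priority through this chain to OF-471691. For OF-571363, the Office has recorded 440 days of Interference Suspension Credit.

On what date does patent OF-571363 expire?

December 16, 2017

Earliest priority filing: 2 October 1998.
Base term: 2 October 1998 + 18 years → 2 October 2016.
Interference Suspension Credit: +440 days → 16 December 2017.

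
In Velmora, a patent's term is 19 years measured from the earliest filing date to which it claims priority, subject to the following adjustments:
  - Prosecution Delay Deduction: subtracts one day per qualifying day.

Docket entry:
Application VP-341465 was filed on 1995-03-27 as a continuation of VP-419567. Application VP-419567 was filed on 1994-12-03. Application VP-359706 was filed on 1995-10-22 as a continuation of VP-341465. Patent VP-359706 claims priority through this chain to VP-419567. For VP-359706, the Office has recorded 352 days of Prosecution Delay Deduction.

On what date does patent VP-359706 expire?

2012-12-16

Earliest priority filing: 3 December 1994.
Base term: 3 December 1994 + 19 years → 3 December 2013.
Prosecution Delay Deduction: −352 days → 16 December 2012.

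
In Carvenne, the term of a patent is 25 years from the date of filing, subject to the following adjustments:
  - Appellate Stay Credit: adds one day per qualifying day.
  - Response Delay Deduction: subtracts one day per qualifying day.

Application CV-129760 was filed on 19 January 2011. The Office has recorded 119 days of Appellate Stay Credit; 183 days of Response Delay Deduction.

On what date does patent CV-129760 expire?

2035-11-16

Base term: filing date + 25 years → 19 January 2036.
Appellate Stay Credit: +119 days → 17 May 2036.
Response Delay Deduction: −183 days → 16 November 2035.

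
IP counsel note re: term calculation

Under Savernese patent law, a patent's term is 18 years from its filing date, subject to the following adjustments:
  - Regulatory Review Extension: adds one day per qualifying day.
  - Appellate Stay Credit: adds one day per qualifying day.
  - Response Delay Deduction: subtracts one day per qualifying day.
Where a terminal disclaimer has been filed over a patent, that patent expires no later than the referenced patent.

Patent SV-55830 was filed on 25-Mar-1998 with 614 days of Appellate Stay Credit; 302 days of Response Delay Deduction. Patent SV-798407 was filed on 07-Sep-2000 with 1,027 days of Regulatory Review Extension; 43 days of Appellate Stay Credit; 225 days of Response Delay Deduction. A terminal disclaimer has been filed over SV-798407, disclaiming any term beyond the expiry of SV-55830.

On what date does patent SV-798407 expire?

2017-01-31

Natural term of SV-798407:
  Base: filing + 18 years → 7 September 2018.
  Regulatory Review Extension: +1027 days → 30 June 2021.
  Appellate Stay Credit: +43 days → 12 August 2021.
  Response Delay Deduction: −225 days → 30 December 2020.
Expiry of referenced patent SV-55830:
  Base: filing + 18 years → 25 March 2016.
  Appellate Stay Credit: +614 days → 29 November 2017.
  Response Delay Deduction: −302 days → 31 January 2017.
Terminal disclaimer: SV-798407 expires on the earlier of 30 December 2020 and 31 January 2017.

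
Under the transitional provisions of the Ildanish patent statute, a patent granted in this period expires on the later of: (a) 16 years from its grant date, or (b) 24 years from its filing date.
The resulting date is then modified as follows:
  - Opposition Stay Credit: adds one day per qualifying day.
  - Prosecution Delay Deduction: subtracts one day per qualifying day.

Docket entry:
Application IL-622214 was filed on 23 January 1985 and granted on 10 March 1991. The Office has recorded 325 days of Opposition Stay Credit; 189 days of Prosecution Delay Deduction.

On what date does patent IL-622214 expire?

(a) grant + 16 years → 10 March 2007.
(b) filing + 24 years → 23 January 2009.
Later of the two: 23 January 2009.
Opposition Stay Credit: +325 days → 14 December 2009.
Prosecution Delay Deduction: −189 days → 8 June 2009.

June 8, 2009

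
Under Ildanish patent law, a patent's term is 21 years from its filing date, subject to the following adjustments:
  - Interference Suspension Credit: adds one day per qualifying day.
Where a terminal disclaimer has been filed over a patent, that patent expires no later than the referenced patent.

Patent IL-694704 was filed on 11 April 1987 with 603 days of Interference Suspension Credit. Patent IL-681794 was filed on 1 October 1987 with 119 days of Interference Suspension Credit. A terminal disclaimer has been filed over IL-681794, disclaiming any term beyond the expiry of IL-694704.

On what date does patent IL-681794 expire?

Natural term of IL-681794:
  Base: filing + 21 years → 1 October 2008.
  Interference Suspension Credit: +119 days → 28 January 2009.
Expiry of referenced patent IL-694704:
  Base: filing + 21 years → 11 April 2008.
  Interference Suspension Credit: +603 days → 5 December 2009.
Terminal disclaimer: IL-681794 expires on the earlier of 28 January 2009 and 5 December 2009.

2009-01-28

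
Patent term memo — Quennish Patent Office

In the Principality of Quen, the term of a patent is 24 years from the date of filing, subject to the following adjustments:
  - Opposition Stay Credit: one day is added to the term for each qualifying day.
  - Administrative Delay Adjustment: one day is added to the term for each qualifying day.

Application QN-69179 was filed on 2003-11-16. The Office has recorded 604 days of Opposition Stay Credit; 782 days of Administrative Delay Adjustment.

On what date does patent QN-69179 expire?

Base term: filing date + 24 years → 16 November 2027.
Opposition Stay Credit: +604 days → 12 July 2029.
Administrative Delay Adjustment: +782 days → 2 September 2031.

September 2, 2031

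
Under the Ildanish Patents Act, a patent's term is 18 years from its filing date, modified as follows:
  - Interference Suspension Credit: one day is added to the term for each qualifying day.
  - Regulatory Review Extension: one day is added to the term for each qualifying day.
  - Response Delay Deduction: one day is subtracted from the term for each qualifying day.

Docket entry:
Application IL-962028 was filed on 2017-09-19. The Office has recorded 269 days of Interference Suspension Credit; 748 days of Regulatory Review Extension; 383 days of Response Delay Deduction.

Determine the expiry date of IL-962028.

Base term: filing date + 18 years → 19 September 2035.
Interference Suspension Credit: +269 days → 14 June 2036.
Regulatory Review Extension: +748 days → 2 July 2038.
Response Delay Deduction: −383 days → 14 June 2037.

2037-06-14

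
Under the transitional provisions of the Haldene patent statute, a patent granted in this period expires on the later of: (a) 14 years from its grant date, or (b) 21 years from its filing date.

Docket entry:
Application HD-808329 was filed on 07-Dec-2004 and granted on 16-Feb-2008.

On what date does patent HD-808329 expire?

December 7, 2025

(a) grant + 14 years → 16 February 2022.
(b) filing + 21 years → 7 December 2025.
Later of the two: 7 December 2025.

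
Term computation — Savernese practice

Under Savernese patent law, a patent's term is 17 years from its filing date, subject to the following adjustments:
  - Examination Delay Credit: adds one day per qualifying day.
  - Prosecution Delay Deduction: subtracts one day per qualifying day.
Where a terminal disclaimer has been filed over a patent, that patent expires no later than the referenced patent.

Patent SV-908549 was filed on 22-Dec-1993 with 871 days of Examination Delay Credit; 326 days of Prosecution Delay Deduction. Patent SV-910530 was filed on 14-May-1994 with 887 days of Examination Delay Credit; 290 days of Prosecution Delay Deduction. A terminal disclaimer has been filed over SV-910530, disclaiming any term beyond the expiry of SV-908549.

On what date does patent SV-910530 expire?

June 19, 2012

Natural term of SV-910530:
  Base: filing + 17 years → 14 May 2011.
  Examination Delay Credit: +887 days → 17 October 2013.
  Prosecution Delay Deduction: −290 days → 31 December 2012.
Expiry of referenced patent SV-908549:
  Base: filing + 17 years → 22 December 2010.
  Examination Delay Credit: +871 days → 11 May 2013.
  Prosecution Delay Deduction: −326 days → 19 June 2012.
Terminal disclaimer: SV-910530 expires on the earlier of 31 December 2012 and 19 June 2012.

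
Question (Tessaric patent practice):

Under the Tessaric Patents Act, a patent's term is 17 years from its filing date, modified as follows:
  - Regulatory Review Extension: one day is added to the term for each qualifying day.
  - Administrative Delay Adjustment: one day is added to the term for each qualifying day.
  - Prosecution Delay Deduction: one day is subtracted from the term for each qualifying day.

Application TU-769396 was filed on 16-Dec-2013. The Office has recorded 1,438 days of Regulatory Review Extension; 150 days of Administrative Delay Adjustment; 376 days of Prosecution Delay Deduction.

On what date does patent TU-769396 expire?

2034-04-11

Base term: filing date + 17 years → 16 December 2030.
Regulatory Review Extension: +1438 days → 23 November 2034.
Administrative Delay Adjustment: +150 days → 22 April 2035.
Prosecution Delay Deduction: −376 days → 11 April 2034.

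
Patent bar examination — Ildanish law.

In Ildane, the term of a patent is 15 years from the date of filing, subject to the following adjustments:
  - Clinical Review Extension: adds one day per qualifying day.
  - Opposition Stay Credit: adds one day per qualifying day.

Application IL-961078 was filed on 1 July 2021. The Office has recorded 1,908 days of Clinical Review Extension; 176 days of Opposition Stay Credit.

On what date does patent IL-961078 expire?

Base term: filing date + 15 years → 1 July 2036.
Clinical Review Extension: +1908 days → 21 September 2041.
Opposition Stay Credit: +176 days → 16 March 2042.

2042-03-16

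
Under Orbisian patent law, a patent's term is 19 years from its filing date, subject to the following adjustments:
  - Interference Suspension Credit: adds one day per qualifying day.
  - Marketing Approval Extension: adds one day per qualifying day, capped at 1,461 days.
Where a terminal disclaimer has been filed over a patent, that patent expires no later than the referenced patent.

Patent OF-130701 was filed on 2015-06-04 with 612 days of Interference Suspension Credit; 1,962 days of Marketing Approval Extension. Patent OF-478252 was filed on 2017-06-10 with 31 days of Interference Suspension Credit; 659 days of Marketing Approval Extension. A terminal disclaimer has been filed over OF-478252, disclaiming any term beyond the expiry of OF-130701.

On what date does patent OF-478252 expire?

Natural term of OF-478252:
  Base: filing + 19 years → 10 June 2036.
  Interference Suspension Credit: +31 days → 11 July 2036.
  Marketing Approval Extension: 659 days (within the 1461-day cap) → +659 days → 1 May 2038.
Expiry of referenced patent OF-130701:
  Base: filing + 19 years → 4 June 2034.
  Interference Suspension Credit: +612 days → 6 February 2036.
  Marketing Approval Extension: 1962 days claimed exceeds the 1461-day cap, so +1461 days → 6 February 2040.
Terminal disclaimer: OF-478252 expires on the earlier of 1 May 2038 and 6 February 2040.

2038-05-01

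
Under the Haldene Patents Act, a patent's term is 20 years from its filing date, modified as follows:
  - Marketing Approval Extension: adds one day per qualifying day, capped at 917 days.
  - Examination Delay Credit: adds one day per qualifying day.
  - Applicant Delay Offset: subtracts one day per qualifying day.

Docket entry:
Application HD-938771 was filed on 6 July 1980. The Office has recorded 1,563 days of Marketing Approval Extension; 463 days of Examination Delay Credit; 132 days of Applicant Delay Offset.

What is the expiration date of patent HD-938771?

Base term: filing date + 20 years → 6 July 2000.
Marketing Approval Extension: 1563 days claimed exceeds the 917-day cap, so +917 days → 9 January 2003.
Examination Delay Credit: +463 days → 16 April 2004.
Applicant Delay Offset: −132 days → 6 December 2003.

2003-12-06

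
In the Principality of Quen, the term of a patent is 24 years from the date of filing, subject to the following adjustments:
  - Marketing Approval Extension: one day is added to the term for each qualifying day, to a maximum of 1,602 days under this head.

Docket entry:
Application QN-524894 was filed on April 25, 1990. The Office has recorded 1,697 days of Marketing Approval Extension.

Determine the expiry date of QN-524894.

Base term: filing date + 24 years → 25 April 2014.
Marketing Approval Extension: 1697 days claimed exceeds the 1602-day cap, so +1602 days → 13 September 2018.

September 13, 2018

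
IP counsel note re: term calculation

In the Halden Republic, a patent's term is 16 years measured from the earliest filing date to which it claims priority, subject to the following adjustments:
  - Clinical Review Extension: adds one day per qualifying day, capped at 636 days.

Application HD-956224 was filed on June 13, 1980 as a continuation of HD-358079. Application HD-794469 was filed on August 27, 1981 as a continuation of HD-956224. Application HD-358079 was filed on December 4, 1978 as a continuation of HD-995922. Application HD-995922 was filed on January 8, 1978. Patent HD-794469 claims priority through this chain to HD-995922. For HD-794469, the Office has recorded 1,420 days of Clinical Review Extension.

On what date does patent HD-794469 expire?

Earliest priority filing: 8 January 1978.
Base term: 8 January 1978 + 16 years → 8 January 1994.
Clinical Review Extension: 1420 days claimed exceeds the 636-day cap, so +636 days → 6 October 1995.

1995-10-06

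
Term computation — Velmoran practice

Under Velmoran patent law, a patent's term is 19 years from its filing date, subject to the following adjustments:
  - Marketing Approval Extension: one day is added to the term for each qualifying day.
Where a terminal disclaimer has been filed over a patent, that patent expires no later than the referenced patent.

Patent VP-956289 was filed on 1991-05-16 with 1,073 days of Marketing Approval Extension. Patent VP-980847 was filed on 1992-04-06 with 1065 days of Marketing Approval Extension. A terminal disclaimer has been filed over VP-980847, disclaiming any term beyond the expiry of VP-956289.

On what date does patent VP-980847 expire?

Natural term of VP-980847:
  Base: filing + 19 years → 6 April 2011.
  Marketing Approval Extension: +1065 days → 6 March 2014.
Expiry of referenced patent VP-956289:
  Base: filing + 19 years → 16 May 2010.
  Marketing Approval Extension: +1073 days → 23 April 2013.
Terminal disclaimer: VP-980847 expires on the earlier of 6 March 2014 and 23 April 2013.

April 23, 2013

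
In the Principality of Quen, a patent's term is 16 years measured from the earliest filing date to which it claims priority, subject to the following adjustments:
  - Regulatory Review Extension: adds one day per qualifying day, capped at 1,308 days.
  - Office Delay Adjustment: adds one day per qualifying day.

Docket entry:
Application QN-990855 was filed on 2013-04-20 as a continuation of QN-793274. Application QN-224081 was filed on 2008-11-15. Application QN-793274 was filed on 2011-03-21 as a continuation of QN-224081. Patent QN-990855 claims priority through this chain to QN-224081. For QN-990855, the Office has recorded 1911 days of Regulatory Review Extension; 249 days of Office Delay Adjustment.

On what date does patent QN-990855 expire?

Earliest priority filing: 15 November 2008.
Base term: 15 November 2008 + 16 years → 15 November 2024.
Regulatory Review Extension: 1911 days claimed exceeds the 1308-day cap, so +1308 days → 15 June 2028.
Office Delay Adjustment: +249 days → 19 February 2029.

2029-02-19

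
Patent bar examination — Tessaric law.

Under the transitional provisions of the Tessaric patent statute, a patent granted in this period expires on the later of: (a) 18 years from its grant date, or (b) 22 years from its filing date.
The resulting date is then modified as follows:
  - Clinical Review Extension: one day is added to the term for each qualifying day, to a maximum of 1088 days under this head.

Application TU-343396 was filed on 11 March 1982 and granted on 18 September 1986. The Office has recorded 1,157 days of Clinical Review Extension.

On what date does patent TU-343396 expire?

September 11, 2007

(a) grant + 18 years → 18 September 2004.
(b) filing + 22 years → 11 March 2004.
Later of the two: 18 September 2004.
Clinical Review Extension: 1157 days claimed exceeds the 1088-day cap, so +1088 days → 11 September 2007.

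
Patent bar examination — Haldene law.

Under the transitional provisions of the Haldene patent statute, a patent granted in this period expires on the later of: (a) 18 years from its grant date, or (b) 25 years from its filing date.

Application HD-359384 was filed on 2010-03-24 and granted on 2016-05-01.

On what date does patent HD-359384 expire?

(a) grant + 18 years → 1 May 2034.
(b) filing + 25 years → 24 March 2035.
Later of the two: 24 March 2035.

2035-03-24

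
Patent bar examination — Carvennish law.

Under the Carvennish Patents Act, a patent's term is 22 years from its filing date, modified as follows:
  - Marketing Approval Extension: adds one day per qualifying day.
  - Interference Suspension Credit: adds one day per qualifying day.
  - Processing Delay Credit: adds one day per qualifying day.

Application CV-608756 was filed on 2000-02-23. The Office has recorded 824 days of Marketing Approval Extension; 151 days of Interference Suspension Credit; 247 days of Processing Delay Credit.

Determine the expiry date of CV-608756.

Base term: filing date + 22 years → 23 February 2022.
Marketing Approval Extension: +824 days → 27 May 2024.
Interference Suspension Credit: +151 days → 25 October 2024.
Processing Delay Credit: +247 days → 29 June 2025.

June 29, 2025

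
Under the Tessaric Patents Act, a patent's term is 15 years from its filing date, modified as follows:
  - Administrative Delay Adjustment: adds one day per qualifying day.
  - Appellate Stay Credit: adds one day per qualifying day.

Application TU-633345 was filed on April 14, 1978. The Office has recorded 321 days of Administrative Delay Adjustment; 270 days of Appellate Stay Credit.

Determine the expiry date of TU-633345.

1994-11-26

Base term: filing date + 15 years → 14 April 1993.
Administrative Delay Adjustment: +321 days → 1 March 1994.
Appellate Stay Credit: +270 days → 26 November 1994.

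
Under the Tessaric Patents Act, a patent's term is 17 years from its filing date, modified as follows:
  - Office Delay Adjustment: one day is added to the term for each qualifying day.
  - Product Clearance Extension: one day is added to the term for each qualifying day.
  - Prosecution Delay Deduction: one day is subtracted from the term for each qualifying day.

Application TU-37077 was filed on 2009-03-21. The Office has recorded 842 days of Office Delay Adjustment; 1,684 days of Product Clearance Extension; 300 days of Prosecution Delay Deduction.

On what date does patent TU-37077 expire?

Base term: filing date + 17 years → 21 March 2026.
Office Delay Adjustment: +842 days → 10 July 2028.
Product Clearance Extension: +1684 days → 18 February 2033.
Prosecution Delay Deduction: −300 days → 24 April 2032.

April 24, 2032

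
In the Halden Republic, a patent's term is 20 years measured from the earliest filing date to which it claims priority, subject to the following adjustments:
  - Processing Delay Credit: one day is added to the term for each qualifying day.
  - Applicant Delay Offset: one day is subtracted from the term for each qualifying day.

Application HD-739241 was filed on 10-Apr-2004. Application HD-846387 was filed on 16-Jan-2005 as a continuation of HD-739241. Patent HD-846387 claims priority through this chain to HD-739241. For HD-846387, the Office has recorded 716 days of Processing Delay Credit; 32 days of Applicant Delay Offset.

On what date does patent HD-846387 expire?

Earliest priority filing: 10 April 2004.
Base term: 10 April 2004 + 20 years → 10 April 2024.
Processing Delay Credit: +716 days → 27 March 2026.
Applicant Delay Offset: −32 days → 23 February 2026.

2026-02-23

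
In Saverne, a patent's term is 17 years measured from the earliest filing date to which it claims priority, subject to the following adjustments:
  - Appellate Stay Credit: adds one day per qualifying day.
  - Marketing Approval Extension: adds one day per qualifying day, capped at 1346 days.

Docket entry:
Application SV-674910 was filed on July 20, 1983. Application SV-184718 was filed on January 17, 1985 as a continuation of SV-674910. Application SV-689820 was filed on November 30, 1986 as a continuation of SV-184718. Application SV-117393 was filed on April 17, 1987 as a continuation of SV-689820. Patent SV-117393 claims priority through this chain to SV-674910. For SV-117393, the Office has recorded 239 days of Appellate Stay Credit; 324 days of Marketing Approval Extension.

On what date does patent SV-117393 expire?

Earliest priority filing: 20 July 1983.
Base term: 20 July 1983 + 17 years → 20 July 2000.
Appellate Stay Credit: +239 days → 16 March 2001.
Marketing Approval Extension: 324 days (within the 1346-day cap) → +324 days → 3 February 2002.

2002-02-03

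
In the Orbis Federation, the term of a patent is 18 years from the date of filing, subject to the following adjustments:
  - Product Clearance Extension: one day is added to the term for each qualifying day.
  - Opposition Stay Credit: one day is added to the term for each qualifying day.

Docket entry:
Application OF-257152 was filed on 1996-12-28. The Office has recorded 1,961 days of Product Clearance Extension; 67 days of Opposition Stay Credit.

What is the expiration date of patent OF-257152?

Base term: filing date + 18 years → 28 December 2014.
Product Clearance Extension: +1961 days → 11 May 2020.
Opposition Stay Credit: +67 days → 17 July 2020.

2020-07-17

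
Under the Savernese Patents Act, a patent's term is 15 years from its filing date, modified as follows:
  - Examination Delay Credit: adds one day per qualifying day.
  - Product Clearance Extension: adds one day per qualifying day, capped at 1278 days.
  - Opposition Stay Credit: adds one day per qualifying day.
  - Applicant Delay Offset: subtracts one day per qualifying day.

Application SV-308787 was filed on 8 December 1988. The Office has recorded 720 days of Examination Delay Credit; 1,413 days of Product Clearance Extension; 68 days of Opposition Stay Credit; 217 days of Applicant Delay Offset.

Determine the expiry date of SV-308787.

December 30, 2008

Base term: filing date + 15 years → 8 December 2003.
Examination Delay Credit: +720 days → 27 November 2005.
Product Clearance Extension: 1413 days claimed exceeds the 1278-day cap, so +1278 days → 28 May 2009.
Opposition Stay Credit: +68 days → 4 August 2009.
Applicant Delay Offset: −217 days → 30 December 2008.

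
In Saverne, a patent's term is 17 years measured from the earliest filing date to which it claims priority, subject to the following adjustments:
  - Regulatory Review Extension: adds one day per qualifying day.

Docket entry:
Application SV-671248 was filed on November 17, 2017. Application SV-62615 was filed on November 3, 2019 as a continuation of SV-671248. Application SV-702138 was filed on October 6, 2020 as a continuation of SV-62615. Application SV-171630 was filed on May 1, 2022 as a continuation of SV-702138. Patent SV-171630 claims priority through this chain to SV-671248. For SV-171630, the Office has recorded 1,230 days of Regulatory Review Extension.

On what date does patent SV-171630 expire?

Earliest priority filing: 17 November 2017.
Base term: 17 November 2017 + 17 years → 17 November 2034.
Regulatory Review Extension: +1230 days → 31 March 2038.

2038-03-31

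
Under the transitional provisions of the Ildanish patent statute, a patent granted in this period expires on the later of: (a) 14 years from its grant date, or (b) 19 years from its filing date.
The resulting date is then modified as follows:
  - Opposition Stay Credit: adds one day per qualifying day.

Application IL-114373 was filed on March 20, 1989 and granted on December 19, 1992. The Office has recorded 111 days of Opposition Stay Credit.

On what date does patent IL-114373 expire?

2008-07-09

(a) grant + 14 years → 19 December 2006.
(b) filing + 19 years → 20 March 2008.
Later of the two: 20 March 2008.
Opposition Stay Credit: +111 days → 9 July 2008.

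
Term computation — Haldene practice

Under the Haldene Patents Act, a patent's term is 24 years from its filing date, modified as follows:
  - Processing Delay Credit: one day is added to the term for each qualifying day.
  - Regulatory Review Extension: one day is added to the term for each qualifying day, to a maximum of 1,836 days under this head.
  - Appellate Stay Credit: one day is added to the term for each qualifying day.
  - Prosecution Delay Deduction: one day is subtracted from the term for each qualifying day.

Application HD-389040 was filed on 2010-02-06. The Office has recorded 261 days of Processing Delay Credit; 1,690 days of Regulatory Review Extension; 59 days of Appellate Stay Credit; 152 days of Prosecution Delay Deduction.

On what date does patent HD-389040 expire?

March 10, 2039

Base term: filing date + 24 years → 6 February 2034.
Processing Delay Credit: +261 days → 25 October 2034.
Regulatory Review Extension: 1690 days (within the 1836-day cap) → +1690 days → 11 June 2039.
Appellate Stay Credit: +59 days → 9 August 2039.
Prosecution Delay Deduction: −152 days → 10 March 2039.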